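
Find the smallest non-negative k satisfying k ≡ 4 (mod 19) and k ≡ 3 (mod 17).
M = 19 × 17 = 323. M₁ = 17, y₁ ≡ 9 (mod 19). M₂ = 19, y₂ ≡ 9 (mod 17). k = 4×17×9 + 3×19×9 ≡ 156 (mod 323)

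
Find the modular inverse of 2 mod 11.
Since 11 is prime, by Fermat 2^(-1) ≡ 2^{9} ≡ 6 (mod 11). Verify: 2 × 6 = 12 ≡ 1 (mod 11)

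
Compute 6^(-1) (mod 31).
Since 31 is prime, by Fermat 6^(-1) ≡ 6^{29} ≡ 26 (mod 31). Verify: 6 × 26 = 156 ≡ 1 (mod 31)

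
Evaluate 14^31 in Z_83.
By repeated squaring mod 83: 14^{1}≡14, 14^{2}≡30, 14^{4}≡70, 14^{8}≡3, 14^{16}≡9. Then 14^{31} = 14^{16+8+4+2+1} ≡ 9 × 3 × 70 × 30 × 14 ≡ 71 mod 83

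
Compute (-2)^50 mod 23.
Using Fermat: (-2)^{22} ≡ 1 (mod 23). 50 ≡ 6 (mod 22). So (-2)^{50} ≡ (-2)^{6} ≡ 18 (mod 23)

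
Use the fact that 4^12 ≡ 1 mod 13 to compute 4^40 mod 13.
By Fermat: 4^{12} ≡ 1 mod 13. 40 = 3×12 + 4. So 4^{40} ≡ 4^{4} ≡ 9 mod 13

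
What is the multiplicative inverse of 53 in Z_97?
Since 97 is prime, by Fermat 53^(-1) ≡ 53^{95} ≡ 11 mod 97. Verify: 53 × 11 = 583 ≡ 1 mod 97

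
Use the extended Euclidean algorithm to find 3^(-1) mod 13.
Extended GCD: 3(-4) + 13(1) = 1. So 3^(-1) ≡ -4 ≡ 9 (mod 13). Verify: 3 × 9 = 27 ≡ 1 (mod 13)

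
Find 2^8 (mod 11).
By repeated squaring (mod 11): 2^{1}≡2, 2^{2}≡4, 2^{4}≡5, 2^{8}≡3. So 2^{8} ≡ 3 (mod 11)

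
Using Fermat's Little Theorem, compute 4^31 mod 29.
By Fermat: 4^{28} ≡ 1 mod 29. So 4^{31} = 4^{28} · 4^{3} ≡ 4^{3} ≡ 6 mod 29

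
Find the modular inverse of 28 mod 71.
Since 71 is prime, by Fermat 28^(-1) ≡ 28^{69} ≡ 33 mod 71. Verify: 28 × 33 = 924 ≡ 1 mod 71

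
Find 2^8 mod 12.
By repeated squaring mod 12: 2^{1}≡2, 2^{2}≡4, 2^{4}≡4, 2^{8}≡4. So 2^{8} ≡ 4 mod 12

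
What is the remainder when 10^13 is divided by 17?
By repeated squaring (mod 17): 10^{1}≡10, 10^{2}≡15, 10^{4}≡4, 10^{8}≡16. Then 10^{13} = 10^{8+4+1} ≡ 16 × 4 × 10 ≡ 11 (mod 17)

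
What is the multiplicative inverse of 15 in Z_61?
Since 61 is prime, by Fermat 15^(-1) ≡ 15^{59} ≡ 57 mod 61. Verify: 15 × 57 = 855 ≡ 1 mod 61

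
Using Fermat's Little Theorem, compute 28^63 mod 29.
By Fermat: 28^{28} ≡ 1 mod 29. 63 = 2×28 + 7. So 28^{63} ≡ 28^{7} ≡ 28 mod 29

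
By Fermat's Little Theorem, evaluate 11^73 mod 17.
By Fermat: 11^{16} ≡ 1 mod 17. 73 = 4×16 + 9. So 11^{73} ≡ 11^{9} ≡ 6 mod 17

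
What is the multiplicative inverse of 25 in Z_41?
Since 41 is prime, by Fermat 25^(-1) ≡ 25^{39} ≡ 23 mod 41. Verify: 25 × 23 = 575 ≡ 1 mod 41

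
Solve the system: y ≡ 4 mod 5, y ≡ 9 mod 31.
M = 5 × 31 = 155. M₁ = 31, y₁ ≡ 1 mod 5. M₂ = 5, y₂ ≡ 25 mod 31. y = 4×31×1 + 9×5×25 ≡ 9 mod 155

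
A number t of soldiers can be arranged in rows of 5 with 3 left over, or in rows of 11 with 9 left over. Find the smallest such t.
M = 5 × 11 = 55. M₁ = 11, y₁ ≡ 1 (mod 5). M₂ = 5, y₂ ≡ 9 (mod 11). t = 3×11×1 + 9×5×9 ≡ 53 (mod 55)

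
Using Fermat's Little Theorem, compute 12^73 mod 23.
By Fermat: 12^{22} ≡ 1 (mod 23). 73 = 3×22 + 7. So 12^{73} ≡ 12^{7} ≡ 16 (mod 23)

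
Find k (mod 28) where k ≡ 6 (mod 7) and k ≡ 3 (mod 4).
M = 7 × 4 = 28. M₁ = 4, y₁ ≡ 2 (mod 7). M₂ = 7, y₂ ≡ 3 (mod 4). k = 6×4×2 + 3×7×3 ≡ 27 (mod 28)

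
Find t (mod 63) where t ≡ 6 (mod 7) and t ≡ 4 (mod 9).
M = 7 × 9 = 63. M₁ = 9, y₁ ≡ 4 (mod 7). M₂ = 7, y₂ ≡ 4 (mod 9). t = 6×9×4 + 4×7×4 ≡ 13 (mod 63)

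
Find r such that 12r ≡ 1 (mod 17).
Since 17 is prime, by Fermat 12^(-1) ≡ 12^{15} ≡ 10 (mod 17). Verify: 12 × 10 = 120 ≡ 1 (mod 17)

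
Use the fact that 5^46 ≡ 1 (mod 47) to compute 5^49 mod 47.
By Fermat: 5^{46} ≡ 1 (mod 47). So 5^{49} = 5^{46} · 5^{3} ≡ 5^{3} ≡ 31 (mod 47)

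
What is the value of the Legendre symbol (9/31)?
(9/31) = 9^{15} mod 31 = 1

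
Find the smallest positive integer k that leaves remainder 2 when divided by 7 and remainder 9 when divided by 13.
M = 7 × 13 = 91. M₁ = 13, y₁ ≡ 6 mod 7. M₂ = 7, y₂ ≡ 2 mod 13. k = 2×13×6 + 9×7×2 ≡ 9 mod 91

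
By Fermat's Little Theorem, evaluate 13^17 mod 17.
By Fermat: 13^{16} ≡ 1 (mod 17). So 13^{17} = 13^{16} · 13^{1} ≡ 13^{1} ≡ 13 (mod 17)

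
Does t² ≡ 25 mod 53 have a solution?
By Euler's criterion: 25^{26} ≡ 1 mod 53. Since this equals 1, 25 is a QR.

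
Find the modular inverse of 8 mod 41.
Since 41 is prime, by Fermat 8^(-1) ≡ 8^{39} ≡ 36 (mod 41). Verify: 8 × 36 = 288 ≡ 1 (mod 41)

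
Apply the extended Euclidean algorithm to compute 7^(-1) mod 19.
Extended GCD: 7(-8) + 19(3) = 1. So 7^(-1) ≡ -8 ≡ 11 mod 19. Verify: 7 × 11 = 77 ≡ 1 mod 19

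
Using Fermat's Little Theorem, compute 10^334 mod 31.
By Fermat: 10^{30} ≡ 1 mod 31. 334 ≡ 4 mod 30. So 10^{334} ≡ 10^{4} ≡ 18 mod 31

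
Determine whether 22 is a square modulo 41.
By Euler's criterion: 22^{20} ≡ 40 mod 41. Since this equals -1 (≡ 40), 22 is not a QR.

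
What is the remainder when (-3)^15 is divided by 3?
By repeated squaring mod 3: (-3)^{1}≡0, (-3)^{2}≡0, (-3)^{4}≡0, (-3)^{8}≡0. Then (-3)^{15} = (-3)^{8+4+2+1} ≡ 0 × 0 × 0 × 0 ≡ 0 mod 3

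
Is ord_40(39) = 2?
Powers of 39 mod 40: 39^1≡39, 39^2≡1. First k with 39^k≡1 is k=2. Yes, ord_40(39) = 2.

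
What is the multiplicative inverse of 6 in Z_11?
Since 11 is prime, by Fermat 6^(-1) ≡ 6^{9} ≡ 2 mod 11. Verify: 6 × 2 = 12 ≡ 1 mod 11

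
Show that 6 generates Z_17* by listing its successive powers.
6^1, 6^2, ..., 6^{16} mod 17: [6, 2, 12, 4, 7, 8, 14, 16, 11, 15, 5, 13, 10, 9, 3, 1]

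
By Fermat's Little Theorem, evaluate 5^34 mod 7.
By Fermat: 5^{6} ≡ 1 (mod 7). 34 = 5×6 + 4. So 5^{34} ≡ 5^{4} ≡ 2 (mod 7)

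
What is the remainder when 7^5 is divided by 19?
By repeated squaring mod 19: 7^{1}≡7, 7^{2}≡11, 7^{4}≡7. Then 7^{5} = 7^{4+1} ≡ 7 × 7 ≡ 11 mod 19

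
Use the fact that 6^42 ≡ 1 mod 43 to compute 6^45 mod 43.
By Fermat: 6^{42} ≡ 1 mod 43. So 6^{45} = 6^{42} · 6^{3} ≡ 6^{3} ≡ 1 mod 43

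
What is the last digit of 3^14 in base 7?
Using Fermat: 3^{6} ≡ 1 mod 7. 14 ≡ 2 mod 6. So 3^{14} ≡ 3^{2} ≡ 2 mod 7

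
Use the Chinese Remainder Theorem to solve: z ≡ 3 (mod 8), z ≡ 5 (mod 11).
M = 8 × 11 = 88. M₁ = 11, y₁ ≡ 3 (mod 8). M₂ = 8, y₂ ≡ 7 (mod 11). z = 3×11×3 + 5×8×7 ≡ 27 (mod 88)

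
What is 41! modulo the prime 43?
(42)! = (41)! × (42) ≡ -1 mod 43. So (41)! ≡ -1 × (42)^(-1) ≡ (-1)×(-1) = 1 mod 43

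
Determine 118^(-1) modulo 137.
Since 137 is prime, by Fermat 118^(-1) ≡ 118^{135} ≡ 36 (mod 137). Verify: 118 × 36 = 4248 ≡ 1 (mod 137)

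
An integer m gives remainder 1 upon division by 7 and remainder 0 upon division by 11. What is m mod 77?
M = 7 × 11 = 77. M₁ = 11, y₁ ≡ 2 mod 7. M₂ = 7, y₂ ≡ 8 mod 11. m = 1×11×2 + 0×7×8 ≡ 22 mod 77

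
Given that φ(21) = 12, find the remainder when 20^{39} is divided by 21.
By Euler: 20^{12} ≡ 1 mod 21 since gcd(20, 21) = 1. 39 = 3×12 + 3. So 20^{39} ≡ 20^{3} ≡ 20 mod 21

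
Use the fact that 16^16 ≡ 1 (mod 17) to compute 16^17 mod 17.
By Fermat: 16^{16} ≡ 1 (mod 17). So 16^{17} = 16^{16} · 16^{1} ≡ 16^{1} ≡ 16 (mod 17)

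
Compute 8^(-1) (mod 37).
Since 37 is prime, by Fermat 8^(-1) ≡ 8^{35} ≡ 14 (mod 37). Verify: 8 × 14 = 112 ≡ 1 (mod 37)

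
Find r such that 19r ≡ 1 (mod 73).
Since 73 is prime, by Fermat 19^(-1) ≡ 19^{71} ≡ 50 (mod 73). Verify: 19 × 50 = 950 ≡ 1 (mod 73)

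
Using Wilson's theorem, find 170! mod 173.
(172)! = (170)! × (171) × (172) ≡ -1 mod 173. So (170)! ≡ -1 × [(172)(171)]^(-1) ≡ 86 mod 173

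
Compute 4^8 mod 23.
By repeated squaring (mod 23): 4^{1}≡4, 4^{2}≡16, 4^{4}≡3, 4^{8}≡9. So 4^{8} ≡ 9 (mod 23)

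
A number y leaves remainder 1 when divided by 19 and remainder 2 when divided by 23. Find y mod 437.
M = 19 × 23 = 437. M₁ = 23, y₁ ≡ 5 mod 19. M₂ = 19, y₂ ≡ 17 mod 23. y = 1×23×5 + 2×19×17 ≡ 324 mod 437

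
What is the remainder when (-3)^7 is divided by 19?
By repeated squaring (mod 19): (-3)^{1}≡16, (-3)^{2}≡9, (-3)^{4}≡5. Then (-3)^{7} = (-3)^{4+2+1} ≡ 5 × 9 × 16 ≡ 17 (mod 19)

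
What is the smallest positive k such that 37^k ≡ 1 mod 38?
Powers of 37 mod 38: 37^1≡37, 37^2≡1. So the order of 37 is 2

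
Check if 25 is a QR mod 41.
By Euler's criterion: 25^{20} ≡ 1 (mod 41). Since this equals 1, 25 is a QR.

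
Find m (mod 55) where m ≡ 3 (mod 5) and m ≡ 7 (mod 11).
M = 5 × 11 = 55. M₁ = 11, y₁ ≡ 1 (mod 5). M₂ = 5, y₂ ≡ 9 (mod 11). m = 3×11×1 + 7×5×9 ≡ 18 (mod 55)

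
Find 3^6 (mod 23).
By repeated squaring (mod 23): 3^{1}≡3, 3^{2}≡9, 3^{4}≡12. Then 3^{6} = 3^{4+2} ≡ 12 × 9 ≡ 16 (mod 23)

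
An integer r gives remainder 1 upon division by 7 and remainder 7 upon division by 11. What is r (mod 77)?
M = 7 × 11 = 77. M₁ = 11, y₁ ≡ 2 (mod 7). M₂ = 7, y₂ ≡ 8 (mod 11). r = 1×11×2 + 7×7×8 ≡ 29 (mod 77)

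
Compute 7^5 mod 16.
By repeated squaring (mod 16): 7^{1}≡7, 7^{2}≡1, 7^{4}≡1. Then 7^{5} = 7^{4+1} ≡ 1 × 7 ≡ 7 (mod 16)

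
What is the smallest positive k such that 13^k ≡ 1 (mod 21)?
Powers of 13 mod 21: 13^1≡13, 13^2≡1. Order = 2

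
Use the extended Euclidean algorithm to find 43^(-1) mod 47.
Extended GCD: 43(-12) + 47(11) = 1. So 43^(-1) ≡ -12 ≡ 35 (mod 47). Verify: 43 × 35 = 1505 ≡ 1 (mod 47)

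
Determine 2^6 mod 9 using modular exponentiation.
By repeated squaring (mod 9): 2^{1}≡2, 2^{2}≡4, 2^{4}≡7. Then 2^{6} = 2^{4+2} ≡ 7 × 4 ≡ 1 (mod 9)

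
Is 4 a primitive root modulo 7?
4^{3} ≡ 1 mod 7 and 3 < 6, so ord_7(4) = 3 ≠ 6 and 4 is not a primitive root.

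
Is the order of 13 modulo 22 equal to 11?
Powers of 13 mod 22: 13^1≡13, 13^2≡15, 13^3≡19, 13^4≡5, 13^5≡21, 13^6≡9, 13^7≡7, 13^8≡3, 13^9≡17, 13^10≡1. Already 13^10≡1, so the order is 10 < 11. No, the actual order is 10.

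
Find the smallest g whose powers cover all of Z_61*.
g = 2. Powers: [2, 4, 8, 16, 32, 3, 6, 12, 24, 48, ...] generates all 60 non-zero residues.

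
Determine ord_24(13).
Powers of 13 mod 24: 13^1≡13, 13^2≡1. Order = 2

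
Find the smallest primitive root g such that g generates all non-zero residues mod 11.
g = 2. For each prime q|10: 2^{5}≡10, 2^{2}≡4, none ≡ 1, so ord_11(2) = 10 and 2 is a primitive root.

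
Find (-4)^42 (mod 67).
By repeated squaring (mod 67): (-4)^{1}≡63, (-4)^{2}≡16, (-4)^{4}≡55, (-4)^{8}≡10, (-4)^{16}≡33, (-4)^{32}≡17. Then (-4)^{42} = (-4)^{32+8+2} ≡ 17 × 10 × 16 ≡ 40 (mod 67)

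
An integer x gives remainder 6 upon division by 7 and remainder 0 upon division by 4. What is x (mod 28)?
M = 7 × 4 = 28. M₁ = 4, y₁ ≡ 2 (mod 7). M₂ = 7, y₂ ≡ 3 (mod 4). x = 6×4×2 + 0×7×3 ≡ 20 (mod 28)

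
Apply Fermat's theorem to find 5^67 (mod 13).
By Fermat: 5^{12} ≡ 1 (mod 13). 67 = 5×12 + 7. So 5^{67} ≡ 5^{7} ≡ 8 (mod 13)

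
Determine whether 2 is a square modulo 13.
By Euler's criterion: 2^{6} ≡ 12 mod 13. Since this equals -1 (≡ 12), 2 is not a QR.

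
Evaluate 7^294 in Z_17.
Using Fermat: 7^{16} ≡ 1 mod 17. 294 ≡ 6 mod 16. So 7^{294} ≡ 7^{6} ≡ 9 mod 17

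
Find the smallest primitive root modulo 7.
g = 3. For each prime q|6: 3^{3}≡6, 3^{2}≡2, none ≡ 1, so ord_7(3) = 6 and 3 is a primitive root.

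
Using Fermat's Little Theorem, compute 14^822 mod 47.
By Fermat: 14^{46} ≡ 1 (mod 47). 822 ≡ 40 (mod 46). So 14^{822} ≡ 14^{40} ≡ 28 (mod 47)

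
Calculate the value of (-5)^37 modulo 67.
By repeated squaring mod 67: (-5)^{1}≡62, (-5)^{2}≡25, (-5)^{4}≡22, (-5)^{8}≡15, (-5)^{16}≡24, (-5)^{32}≡40. Then (-5)^{37} = (-5)^{32+4+1} ≡ 40 × 22 × 62 ≡ 22 mod 67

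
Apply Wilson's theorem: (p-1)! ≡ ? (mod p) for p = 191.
By Wilson's theorem, (190)! ≡ -1 ≡ 190 (mod 191)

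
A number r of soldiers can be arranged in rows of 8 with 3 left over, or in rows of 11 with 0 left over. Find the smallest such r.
M = 8 × 11 = 88. M₁ = 11, y₁ ≡ 3 (mod 8). M₂ = 8, y₂ ≡ 7 (mod 11). r = 3×11×3 + 0×8×7 ≡ 11 (mod 88)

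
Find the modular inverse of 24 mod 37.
Since 37 is prime, by Fermat 24^(-1) ≡ 24^{35} ≡ 17 (mod 37). Verify: 24 × 17 = 408 ≡ 1 (mod 37)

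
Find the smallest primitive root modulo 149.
g = 2. For each prime q|148: 2^{74}≡148, 2^{4}≡16, none ≡ 1, so ord_149(2) = 148 and 2 is a primitive root.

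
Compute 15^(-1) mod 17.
Since 17 is prime, by Fermat 15^(-1) ≡ 15^{15} ≡ 8 mod 17. Verify: 15 × 8 = 120 ≡ 1 mod 17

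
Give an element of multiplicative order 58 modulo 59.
2 has order 58 mod 59 since 2^{58} ≡ 1 mod 59 and no smaller power works.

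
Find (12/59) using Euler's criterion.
(12/59) = 12^{29} mod 59 = 1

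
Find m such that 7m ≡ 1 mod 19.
Since 19 is prime, by Fermat 7^(-1) ≡ 7^{17} ≡ 11 mod 19. Verify: 7 × 11 = 77 ≡ 1 mod 19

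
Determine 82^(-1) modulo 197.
Since 197 is prime, by Fermat 82^(-1) ≡ 82^{195} ≡ 185 mod 197. Verify: 82 × 185 = 15170 ≡ 1 mod 197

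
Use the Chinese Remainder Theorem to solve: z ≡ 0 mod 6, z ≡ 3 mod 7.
M = 6 × 7 = 42. M₁ = 7, y₁ ≡ 1 mod 6. M₂ = 6, y₂ ≡ 6 mod 7. z = 0×7×1 + 3×6×6 ≡ 24 mod 42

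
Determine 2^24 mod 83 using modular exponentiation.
By repeated squaring (mod 83): 2^{1}≡2, 2^{2}≡4, 2^{4}≡16, 2^{8}≡7, 2^{16}≡49. Then 2^{24} = 2^{16+8} ≡ 49 × 7 ≡ 11 (mod 83)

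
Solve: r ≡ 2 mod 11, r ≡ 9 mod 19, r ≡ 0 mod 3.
M = 11 × 19 × 3 = 627. M₁ = 57, y₁ ≡ 6 mod 11. M₂ = 33, y₂ ≡ 15 mod 19. M₃ = 209, y₃ ≡ 2 mod 3. r = 2×57×6 + 9×33×15 + 0×209×2 ≡ 123 mod 627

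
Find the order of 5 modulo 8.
Powers of 5 mod 8: 5^1≡5, 5^2≡1. ord_8(5) = 2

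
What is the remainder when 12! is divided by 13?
By Wilson's theorem, (12)! ≡ -1 ≡ 12 (mod 13)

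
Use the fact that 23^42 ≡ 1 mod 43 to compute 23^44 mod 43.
By Fermat: 23^{42} ≡ 1 mod 43. So 23^{44} = 23^{42} · 23^{2} ≡ 23^{2} ≡ 13 mod 43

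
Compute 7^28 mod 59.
By repeated squaring (mod 59): 7^{1}≡7, 7^{2}≡49, 7^{4}≡41, 7^{8}≡29, 7^{16}≡15. Then 7^{28} = 7^{16+8+4} ≡ 15 × 29 × 41 ≡ 17 (mod 59)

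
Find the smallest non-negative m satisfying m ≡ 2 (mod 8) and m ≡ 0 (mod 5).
M = 8 × 5 = 40. M₁ = 5, y₁ ≡ 5 (mod 8). M₂ = 8, y₂ ≡ 2 (mod 5). m = 2×5×5 + 0×8×2 ≡ 10 (mod 40)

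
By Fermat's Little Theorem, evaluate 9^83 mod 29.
By Fermat: 9^{28} ≡ 1 (mod 29). 83 = 2×28 + 27. So 9^{83} ≡ 9^{27} ≡ 13 (mod 29)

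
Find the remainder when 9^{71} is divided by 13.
By Fermat: 9^{12} ≡ 1 (mod 13). 71 = 5×12 + 11. So 9^{71} ≡ 9^{11} ≡ 3 (mod 13)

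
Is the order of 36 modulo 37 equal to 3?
Powers of 36 mod 37: 36^1≡36, 36^2≡1. Already 36^2≡1, so the order is 2 < 3. No, the actual order is 2.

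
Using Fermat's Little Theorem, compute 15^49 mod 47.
By Fermat: 15^{46} ≡ 1 mod 47. So 15^{49} = 15^{46} · 15^{3} ≡ 15^{3} ≡ 38 mod 47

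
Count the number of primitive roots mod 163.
A prime p has φ(p-1) primitive roots; here φ(162) = 54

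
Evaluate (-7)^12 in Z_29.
By repeated squaring (mod 29): (-7)^{1}≡22, (-7)^{2}≡20, (-7)^{4}≡23, (-7)^{8}≡7. Then (-7)^{12} = (-7)^{8+4} ≡ 7 × 23 ≡ 16 (mod 29)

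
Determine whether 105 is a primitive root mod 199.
ord_199(105) divides 198. For each prime q|198: 105^{99}≡198, 105^{66}≡92, 105^{18}≡18, none ≡ 1. So 105 has order 198 and is a primitive root mod 199.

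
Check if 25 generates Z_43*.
25^{21} ≡ 1 mod 43 and 21 < 42, so ord_43(25) = 21 ≠ 42 and 25 is not a primitive root.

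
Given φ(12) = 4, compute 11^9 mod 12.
By Euler: 11^{4} ≡ 1 mod 12 since gcd(11, 12) = 1. 9 = 2×4 + 1. So 11^{9} ≡ 11^{1} ≡ 11 mod 12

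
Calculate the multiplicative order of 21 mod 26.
Powers of 21 mod 26: 21^1≡21, 21^2≡25, 21^3≡5, 21^4≡1. Order = 4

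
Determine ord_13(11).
Powers of 11 mod 13: 11^1≡11, 11^2≡4, 11^3≡5, 11^4≡3, 11^5≡7, 11^6≡12, 11^7≡2, 11^8≡9, 11^9≡8, 11^10≡10, 11^11≡6, 11^12≡1. ord_13(11) = 12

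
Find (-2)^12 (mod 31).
By repeated squaring (mod 31): (-2)^{1}≡29, (-2)^{2}≡4, (-2)^{4}≡16, (-2)^{8}≡8. Then (-2)^{12} = (-2)^{8+4} ≡ 8 × 16 ≡ 4 (mod 31)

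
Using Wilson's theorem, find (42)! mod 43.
By Wilson's theorem, (42)! ≡ -1 ≡ 42 (mod 43)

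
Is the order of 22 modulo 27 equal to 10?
Powers of 22 mod 27: 22^1≡22, 22^2≡25, 22^3≡10, 22^4≡4, 22^5≡7, 22^6≡19, 22^7≡13, 22^8≡16, 22^9≡1. Already 22^9≡1, so the order is 9 < 10. No, the actual order is 9.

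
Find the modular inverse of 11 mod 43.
Since 43 is prime, by Fermat 11^(-1) ≡ 11^{41} ≡ 4 (mod 43). Verify: 11 × 4 = 44 ≡ 1 (mod 43)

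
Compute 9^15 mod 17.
By repeated squaring mod 17: 9^{1}≡9, 9^{2}≡13, 9^{4}≡16, 9^{8}≡1. Then 9^{15} = 9^{8+4+2+1} ≡ 1 × 16 × 13 × 9 ≡ 2 mod 17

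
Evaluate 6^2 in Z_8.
6^{2} = 36 ≡ 4 (mod 8)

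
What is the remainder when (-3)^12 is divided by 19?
By repeated squaring mod 19: (-3)^{1}≡16, (-3)^{2}≡9, (-3)^{4}≡5, (-3)^{8}≡6. Then (-3)^{12} = (-3)^{8+4} ≡ 6 × 5 ≡ 11 mod 19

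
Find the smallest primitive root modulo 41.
g = 6. Powers: [6, 36, 11, 25, 27, 39, ...] generates all 40 non-zero residues.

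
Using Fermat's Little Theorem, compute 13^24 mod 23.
By Fermat: 13^{22} ≡ 1 (mod 23). So 13^{24} = 13^{22} · 13^{2} ≡ 13^{2} ≡ 8 (mod 23)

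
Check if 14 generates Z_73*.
ord_73(14) divides 72. For each prime q|72: 14^{36}≡72, 14^{24}≡64, none ≡ 1. So 14 has order 72 and is a primitive root mod 73.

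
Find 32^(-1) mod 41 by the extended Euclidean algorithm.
Extended GCD: 32(9) + 41(-7) = 1. So 32^(-1) ≡ 9 mod 41. Verify: 32 × 9 = 288 ≡ 1 mod 41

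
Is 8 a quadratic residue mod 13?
By Euler's criterion: 8^{6} ≡ 12 mod 13. Since this equals -1 (≡ 12), 8 is not a QR.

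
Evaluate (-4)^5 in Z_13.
By repeated squaring (mod 13): (-4)^{1}≡9, (-4)^{2}≡3, (-4)^{4}≡9. Then (-4)^{5} = (-4)^{4+1} ≡ 9 × 9 ≡ 3 (mod 13)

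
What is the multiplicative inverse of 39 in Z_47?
Since 47 is prime, by Fermat 39^(-1) ≡ 39^{45} ≡ 41 mod 47. Verify: 39 × 41 = 1599 ≡ 1 mod 47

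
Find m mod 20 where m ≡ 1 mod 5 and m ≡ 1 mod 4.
M = 5 × 4 = 20. M₁ = 4, y₁ ≡ 4 mod 5. M₂ = 5, y₂ ≡ 1 mod 4. m = 1×4×4 + 1×5×1 ≡ 1 mod 20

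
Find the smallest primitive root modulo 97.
g = 5. For each prime q|96: 5^{48}≡96, 5^{32}≡35, none ≡ 1, so ord_97(5) = 96 and 5 is a primitive root.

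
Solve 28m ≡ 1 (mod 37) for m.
Since 37 is prime, by Fermat 28^(-1) ≡ 28^{35} ≡ 4 (mod 37). Verify: 28 × 4 = 112 ≡ 1 (mod 37)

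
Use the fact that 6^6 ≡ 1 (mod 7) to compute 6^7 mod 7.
By Fermat: 6^{6} ≡ 1 (mod 7). So 6^{7} = 6^{6} · 6^{1} ≡ 6^{1} ≡ 6 (mod 7)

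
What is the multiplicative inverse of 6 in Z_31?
Since 31 is prime, by Fermat 6^(-1) ≡ 6^{29} ≡ 26 (mod 31). Verify: 6 × 26 = 156 ≡ 1 (mod 31)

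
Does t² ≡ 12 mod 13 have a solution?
By Euler's criterion: 12^{6} ≡ 1 mod 13. Since this equals 1, 12 is a QR.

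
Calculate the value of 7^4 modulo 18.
7^{4} = 2401 ≡ 7 mod 18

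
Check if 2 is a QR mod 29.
By Euler's criterion: 2^{14} ≡ 28 mod 29. Since this equals -1 (≡ 28), 2 is not a QR.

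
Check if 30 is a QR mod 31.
By Euler's criterion: 30^{15} ≡ 30 mod 31. Since this equals -1 (≡ 30), 30 is not a QR.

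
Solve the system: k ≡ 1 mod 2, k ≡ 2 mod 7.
M = 2 × 7 = 14. M₁ = 7, y₁ ≡ 1 mod 2. M₂ = 2, y₂ ≡ 4 mod 7. k = 1×7×1 + 2×2×4 ≡ 9 mod 14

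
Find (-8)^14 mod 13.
Using Fermat: (-8)^{12} ≡ 1 mod 13. 14 ≡ 2 mod 12. So (-8)^{14} ≡ (-8)^{2} ≡ 12 mod 13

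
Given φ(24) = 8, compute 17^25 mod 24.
By Euler: 17^{8} ≡ 1 (mod 24) since gcd(17, 24) = 1. 25 = 3×8 + 1. So 17^{25} ≡ 17^{1} ≡ 17 (mod 24)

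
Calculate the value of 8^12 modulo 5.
Using Fermat: 8^{4} ≡ 1 (mod 5). 12 ≡ 0 (mod 4). So 8^{12} ≡ 8^{0} ≡ 1 (mod 5)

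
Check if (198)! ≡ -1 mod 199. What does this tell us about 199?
(198)! mod 199 = 198. Since this equals -1 mod 199, Wilson confirms 199 is prime.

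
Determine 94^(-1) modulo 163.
Since 163 is prime, by Fermat 94^(-1) ≡ 94^{161} ≡ 137 (mod 163). Verify: 94 × 137 = 12878 ≡ 1 (mod 163)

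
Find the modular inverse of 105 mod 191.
Since 191 is prime, by Fermat 105^(-1) ≡ 105^{189} ≡ 171 (mod 191). Verify: 105 × 171 = 17955 ≡ 1 (mod 191)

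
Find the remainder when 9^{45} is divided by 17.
By Fermat: 9^{16} ≡ 1 mod 17. 45 = 2×16 + 13. So 9^{45} ≡ 9^{13} ≡ 8 mod 17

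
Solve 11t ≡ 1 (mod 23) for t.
Since 23 is prime, by Fermat 11^(-1) ≡ 11^{21} ≡ 21 (mod 23). Verify: 11 × 21 = 231 ≡ 1 (mod 23)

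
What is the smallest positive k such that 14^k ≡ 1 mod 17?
Powers of 14 mod 17: 14^1≡14, 14^2≡9, 14^3≡7, 14^4≡13, 14^5≡12, 14^6≡15, 14^7≡6, 14^8≡16, 14^9≡3, 14^10≡8, 14^11≡10, 14^12≡4, 14^13≡5, 14^14≡2, 14^15≡11, 14^16≡1. Order = 16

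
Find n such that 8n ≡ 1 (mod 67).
Since 67 is prime, by Fermat 8^(-1) ≡ 8^{65} ≡ 42 (mod 67). Verify: 8 × 42 = 336 ≡ 1 (mod 67)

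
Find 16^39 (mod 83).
By repeated squaring (mod 83): 16^{1}≡16, 16^{2}≡7, 16^{4}≡49, 16^{8}≡77, 16^{16}≡36, 16^{32}≡51. Then 16^{39} = 16^{32+4+2+1} ≡ 51 × 49 × 7 × 16 ≡ 12 (mod 83)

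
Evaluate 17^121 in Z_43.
Using Fermat: 17^{42} ≡ 1 mod 43. 121 ≡ 37 mod 42. So 17^{121} ≡ 17^{37} ≡ 14 mod 43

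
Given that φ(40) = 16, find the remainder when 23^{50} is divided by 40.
By Euler: 23^{16} ≡ 1 mod 40 since gcd(23, 40) = 1. 50 = 3×16 + 2. So 23^{50} ≡ 23^{2} ≡ 9 mod 40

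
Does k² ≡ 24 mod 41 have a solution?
By Euler's criterion: 24^{20} ≡ 40 mod 41. Since this equals -1 (≡ 40), 24 is not a QR.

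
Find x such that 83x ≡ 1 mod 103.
Since 103 is prime, by Fermat 83^(-1) ≡ 83^{101} ≡ 36 mod 103. Verify: 83 × 36 = 2988 ≡ 1 mod 103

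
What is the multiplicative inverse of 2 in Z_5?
Since 5 is prime, by Fermat 2^(-1) ≡ 2^{3} ≡ 3 mod 5. Verify: 2 × 3 = 6 ≡ 1 mod 5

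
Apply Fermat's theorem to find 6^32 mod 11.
By Fermat: 6^{10} ≡ 1 mod 11. 32 = 3×10 + 2. So 6^{32} ≡ 6^{2} ≡ 3 mod 11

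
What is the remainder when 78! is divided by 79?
By Wilson's theorem, (78)! ≡ -1 ≡ 78 mod 79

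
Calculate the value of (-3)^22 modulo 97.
By repeated squaring mod 97: (-3)^{1}≡94, (-3)^{2}≡9, (-3)^{4}≡81, (-3)^{8}≡62, (-3)^{16}≡61. Then (-3)^{22} = (-3)^{16+4+2} ≡ 61 × 81 × 9 ≡ 43 mod 97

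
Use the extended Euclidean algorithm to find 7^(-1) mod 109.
Extended GCD: 7(-31) + 109(2) = 1. So 7^(-1) ≡ -31 ≡ 78 (mod 109). Verify: 7 × 78 = 546 ≡ 1 (mod 109)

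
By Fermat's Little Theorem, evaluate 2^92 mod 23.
By Fermat: 2^{22} ≡ 1 (mod 23). 92 = 4×22 + 4. So 2^{92} ≡ 2^{4} ≡ 16 (mod 23)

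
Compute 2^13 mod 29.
By repeated squaring mod 29: 2^{1}≡2, 2^{2}≡4, 2^{4}≡16, 2^{8}≡24. Then 2^{13} = 2^{8+4+1} ≡ 24 × 16 × 2 ≡ 14 mod 29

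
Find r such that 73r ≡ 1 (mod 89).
Since 89 is prime, by Fermat 73^(-1) ≡ 73^{87} ≡ 50 (mod 89). Verify: 73 × 50 = 3650 ≡ 1 (mod 89)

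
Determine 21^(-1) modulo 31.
Since 31 is prime, by Fermat 21^(-1) ≡ 21^{29} ≡ 3 mod 31. Verify: 21 × 3 = 63 ≡ 1 mod 31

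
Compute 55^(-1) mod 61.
Since 61 is prime, by Fermat 55^(-1) ≡ 55^{59} ≡ 10 mod 61. Verify: 55 × 10 = 550 ≡ 1 mod 61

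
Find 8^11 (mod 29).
By repeated squaring (mod 29): 8^{1}≡8, 8^{2}≡6, 8^{4}≡7, 8^{8}≡20. Then 8^{11} = 8^{8+2+1} ≡ 20 × 6 × 8 ≡ 3 (mod 29)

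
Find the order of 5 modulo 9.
Powers of 5 mod 9: 5^1≡5, 5^2≡7, 5^3≡8, 5^4≡4, 5^5≡2, 5^6≡1. ord_9(5) = 6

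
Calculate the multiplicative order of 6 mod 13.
Powers of 6 mod 13: 6^1≡6, 6^2≡10, 6^3≡8, 6^4≡9, 6^5≡2, 6^6≡12, 6^7≡7, 6^8≡3, 6^9≡5, 6^10≡4, 6^11≡11, 6^12≡1. ord_13(6) = 12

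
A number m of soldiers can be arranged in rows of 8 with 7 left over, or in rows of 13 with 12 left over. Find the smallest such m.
M = 8 × 13 = 104. M₁ = 13, y₁ ≡ 5 (mod 8). M₂ = 8, y₂ ≡ 5 (mod 13). m = 7×13×5 + 12×8×5 ≡ 103 (mod 104)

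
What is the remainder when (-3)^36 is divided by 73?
By repeated squaring mod 73: (-3)^{1}≡70, (-3)^{2}≡9, (-3)^{4}≡8, (-3)^{8}≡64, (-3)^{16}≡8, (-3)^{32}≡64. Then (-3)^{36} = (-3)^{32+4} ≡ 64 × 8 ≡ 1 mod 73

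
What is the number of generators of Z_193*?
A prime p has φ(p-1) primitive roots; here φ(192) = 64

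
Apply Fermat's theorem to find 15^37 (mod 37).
By Fermat: 15^{36} ≡ 1 (mod 37). So 15^{37} = 15^{36} · 15^{1} ≡ 15^{1} ≡ 15 (mod 37)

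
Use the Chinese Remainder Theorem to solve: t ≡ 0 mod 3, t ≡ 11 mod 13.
M = 3 × 13 = 39. M₁ = 13, y₁ ≡ 1 mod 3. M₂ = 3, y₂ ≡ 9 mod 13. t = 0×13×1 + 11×3×9 ≡ 24 mod 39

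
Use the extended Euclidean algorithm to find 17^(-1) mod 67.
Extended GCD: 17(4) + 67(-1) = 1. So 17^(-1) ≡ 4 (mod 67). Verify: 17 × 4 = 68 ≡ 1 (mod 67)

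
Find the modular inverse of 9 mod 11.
Since 11 is prime, by Fermat 9^(-1) ≡ 9^{9} ≡ 5 (mod 11). Verify: 9 × 5 = 45 ≡ 1 (mod 11)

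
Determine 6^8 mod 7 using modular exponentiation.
Using Fermat: 6^{6} ≡ 1 mod 7. 8 ≡ 2 mod 6. So 6^{8} ≡ 6^{2} ≡ 1 mod 7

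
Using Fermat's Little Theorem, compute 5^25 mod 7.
By Fermat: 5^{6} ≡ 1 mod 7. 25 = 4×6 + 1. So 5^{25} ≡ 5^{1} ≡ 5 mod 7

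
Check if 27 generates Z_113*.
ord_113(27) divides 112. For each prime q|112: 27^{56}≡112, 27^{16}≡16, none ≡ 1. So 27 has order 112 and is a primitive root mod 113.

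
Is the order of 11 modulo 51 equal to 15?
Powers of 11 mod 51: 11^1≡11, 11^2≡19, 11^3≡5, 11^4≡4, 11^5≡44, 11^6≡25, 11^7≡20, 11^8≡16, 11^9≡23, 11^10≡49, 11^11≡29, 11^12≡13, 11^13≡41, 11^14≡43, 11^15≡14, 11^16≡1. 11^15≡14≢1, so ord ≠ 15. No, the actual order is 16.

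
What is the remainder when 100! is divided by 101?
By Wilson's theorem, (100)! ≡ -1 ≡ 100 mod 101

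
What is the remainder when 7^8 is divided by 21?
By repeated squaring mod 21: 7^{1}≡7, 7^{2}≡7, 7^{4}≡7, 7^{8}≡7. So 7^{8} ≡ 7 mod 21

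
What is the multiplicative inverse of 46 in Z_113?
Since 113 is prime, by Fermat 46^(-1) ≡ 46^{111} ≡ 86 (mod 113). Verify: 46 × 86 = 3956 ≡ 1 (mod 113)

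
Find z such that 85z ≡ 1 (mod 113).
Since 113 is prime, by Fermat 85^(-1) ≡ 85^{111} ≡ 4 (mod 113). Verify: 85 × 4 = 340 ≡ 1 (mod 113)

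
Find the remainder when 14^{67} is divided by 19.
By Fermat: 14^{18} ≡ 1 mod 19. 67 = 3×18 + 13. So 14^{67} ≡ 14^{13} ≡ 2 mod 19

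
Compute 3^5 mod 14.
By repeated squaring (mod 14): 3^{1}≡3, 3^{2}≡9, 3^{4}≡11. Then 3^{5} = 3^{4+1} ≡ 11 × 3 ≡ 5 (mod 14)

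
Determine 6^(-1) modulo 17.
Since 17 is prime, by Fermat 6^(-1) ≡ 6^{15} ≡ 3 (mod 17). Verify: 6 × 3 = 18 ≡ 1 (mod 17)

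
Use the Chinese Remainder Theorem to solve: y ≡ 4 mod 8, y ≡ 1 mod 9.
M = 8 × 9 = 72. M₁ = 9, y₁ ≡ 1 mod 8. M₂ = 8, y₂ ≡ 8 mod 9. y = 4×9×1 + 1×8×8 ≡ 28 mod 72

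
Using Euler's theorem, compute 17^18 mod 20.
By Euler: 17^{8} ≡ 1 mod 20 since gcd(17, 20) = 1. 18 = 2×8 + 2. So 17^{18} ≡ 17^{2} ≡ 9 mod 20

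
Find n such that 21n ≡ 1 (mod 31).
Since 31 is prime, by Fermat 21^(-1) ≡ 21^{29} ≡ 3 (mod 31). Verify: 21 × 3 = 63 ≡ 1 (mod 31)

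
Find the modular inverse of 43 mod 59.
Since 59 is prime, by Fermat 43^(-1) ≡ 43^{57} ≡ 11 (mod 59). Verify: 43 × 11 = 473 ≡ 1 (mod 59)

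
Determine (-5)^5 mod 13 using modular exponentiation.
By repeated squaring (mod 13): (-5)^{1}≡8, (-5)^{2}≡12, (-5)^{4}≡1. Then (-5)^{5} = (-5)^{4+1} ≡ 1 × 8 ≡ 8 (mod 13)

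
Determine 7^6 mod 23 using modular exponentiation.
By repeated squaring mod 23: 7^{1}≡7, 7^{2}≡3, 7^{4}≡9. Then 7^{6} = 7^{4+2} ≡ 9 × 3 ≡ 4 mod 23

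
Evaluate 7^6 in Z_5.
Using Fermat: 7^{4} ≡ 1 (mod 5). 6 ≡ 2 (mod 4). So 7^{6} ≡ 7^{2} ≡ 4 (mod 5)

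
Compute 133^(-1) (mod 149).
Since 149 is prime, by Fermat 133^(-1) ≡ 133^{147} ≡ 121 (mod 149). Verify: 133 × 121 = 16093 ≡ 1 (mod 149)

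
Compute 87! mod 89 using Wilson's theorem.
(88)! = (87)! × (88) ≡ -1 mod 89. So (87)! ≡ -1 × (88)^(-1) ≡ (-1)×(-1) = 1 mod 89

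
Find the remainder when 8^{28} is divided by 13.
By Fermat: 8^{12} ≡ 1 (mod 13). 28 = 2×12 + 4. So 8^{28} ≡ 8^{4} ≡ 1 (mod 13)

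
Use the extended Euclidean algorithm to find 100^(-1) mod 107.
Extended GCD: 100(-46) + 107(43) = 1. So 100^(-1) ≡ -46 ≡ 61 (mod 107). Verify: 100 × 61 = 6100 ≡ 1 (mod 107)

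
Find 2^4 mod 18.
2^{4} = 16 ≡ 16 mod 18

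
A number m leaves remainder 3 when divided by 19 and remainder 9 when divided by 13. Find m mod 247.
M = 19 × 13 = 247. M₁ = 13, y₁ ≡ 3 mod 19. M₂ = 19, y₂ ≡ 11 mod 13. m = 3×13×3 + 9×19×11 ≡ 22 mod 247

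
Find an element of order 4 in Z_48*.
35 has order 4 mod 48 since 35^{4} ≡ 1 (mod 48) and no smaller power works.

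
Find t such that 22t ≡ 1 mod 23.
Since 23 is prime, by Fermat 22^(-1) ≡ 22^{21} ≡ 22 mod 23. Verify: 22 × 22 = 484 ≡ 1 mod 23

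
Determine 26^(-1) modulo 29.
Since 29 is prime, by Fermat 26^(-1) ≡ 26^{27} ≡ 19 (mod 29). Verify: 26 × 19 = 494 ≡ 1 (mod 29)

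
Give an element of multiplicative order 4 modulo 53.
23 has order 4 mod 53 since 23^{4} ≡ 1 mod 53 and no smaller power works.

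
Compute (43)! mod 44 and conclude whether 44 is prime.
(43)! mod 44 = 0. Since 0 ≢ -1 (mod 44), 44 is not prime.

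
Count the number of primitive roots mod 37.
There are φ(37-1) = φ(36) = 12 primitive roots modulo 37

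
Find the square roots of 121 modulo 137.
The square roots of 121 mod 137 are 126 and 11. Verify: 126² = 15876 ≡ 121 (mod 137)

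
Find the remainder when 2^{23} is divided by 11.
By Fermat: 2^{10} ≡ 1 (mod 11). 23 = 2×10 + 3. So 2^{23} ≡ 2^{3} ≡ 8 (mod 11)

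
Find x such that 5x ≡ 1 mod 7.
Since 7 is prime, by Fermat 5^(-1) ≡ 5^{5} ≡ 3 mod 7. Verify: 5 × 3 = 15 ≡ 1 mod 7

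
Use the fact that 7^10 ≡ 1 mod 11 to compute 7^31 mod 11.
By Fermat: 7^{10} ≡ 1 mod 11. 31 = 3×10 + 1. So 7^{31} ≡ 7^{1} ≡ 7 mod 11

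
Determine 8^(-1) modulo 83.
Since 83 is prime, by Fermat 8^(-1) ≡ 8^{81} ≡ 52 (mod 83). Verify: 8 × 52 = 416 ≡ 1 (mod 83)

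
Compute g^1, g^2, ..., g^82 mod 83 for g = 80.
80^1, 80^2, ..., 80^{82} mod 83: [80, 9, 56, 81, 6, 65, 54, 4, 71, 36, 58, 75, 24, 11, 50, 16, 35, 61, 66, 51, 13, 44, 34, 64, 57, 78, 15, 38, 52, 10, 53, 7, 62, 63, 60, 69, 42, 40, 46, 28, 82, 3, 74, 27, 2, 77, 18, 29, 79, 12, 47, 25, 8, 59, 72, 33, 67, 48, 22, 17, 32, 70, 39, 49, 19, 26, 5, 68, 45, 31, 73, 30, 76, 21, 20, 23, 14, 41, 43, 37, 55, 1]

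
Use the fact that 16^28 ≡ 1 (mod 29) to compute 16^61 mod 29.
By Fermat: 16^{28} ≡ 1 (mod 29). 61 = 2×28 + 5. So 16^{61} ≡ 16^{5} ≡ 23 (mod 29)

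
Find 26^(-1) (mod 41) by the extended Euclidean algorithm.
Extended GCD: 26(-11) + 41(7) = 1. So 26^(-1) ≡ -11 ≡ 30 (mod 41). Verify: 26 × 30 = 780 ≡ 1 (mod 41)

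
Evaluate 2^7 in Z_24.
By repeated squaring mod 24: 2^{1}≡2, 2^{2}≡4, 2^{4}≡16. Then 2^{7} = 2^{4+2+1} ≡ 16 × 4 × 2 ≡ 8 mod 24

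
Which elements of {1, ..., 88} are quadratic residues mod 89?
Quadratic residues modulo 89: {1, 2, 4, 5, 8, 9, 10, 11, 16, 17, 18, 20, 21, 22, 25, 32, 34, 36, 39, 40, 42, 44, 45, 47, 49, 50, 53, 55, 57, 64, 67, 68, 69, 71, 72, 73, 78, 79, 80, 81, 84, 85, 87, 88}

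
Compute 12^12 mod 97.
By repeated squaring mod 97: 12^{1}≡12, 12^{2}≡47, 12^{4}≡75, 12^{8}≡96. Then 12^{12} = 12^{8+4} ≡ 96 × 75 ≡ 22 mod 97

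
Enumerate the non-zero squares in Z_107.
Squares in Z_107*: {1, 3, 4, 9, 10, 11, 12, 13, 14, 16, 19, 23, 25, 27, 29, 30, 33, 34, 35, 36, 37, 39, 40, 41, 42, 44, 47, 48, 49, 52, 53, 56, 57, 61, 62, 64, 69, 75, 76, 79, 81, 83, 85, 86, 87, 89, 90, 92, 99, 100, 101, 102, 105}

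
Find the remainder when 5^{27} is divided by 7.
By Fermat: 5^{6} ≡ 1 mod 7. 27 = 4×6 + 3. So 5^{27} ≡ 5^{3} ≡ 6 mod 7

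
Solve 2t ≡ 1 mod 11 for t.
Since 11 is prime, by Fermat 2^(-1) ≡ 2^{9} ≡ 6 mod 11. Verify: 2 × 6 = 12 ≡ 1 mod 11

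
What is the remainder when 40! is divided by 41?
By Wilson's theorem, (40)! ≡ -1 ≡ 40 mod 41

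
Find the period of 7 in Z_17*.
Powers of 7 mod 17: 7^1≡7, 7^2≡15, 7^3≡3, 7^4≡4, 7^5≡11, 7^6≡9, 7^7≡12, 7^8≡16, 7^9≡10, 7^10≡2, 7^11≡14, 7^12≡13, 7^13≡6, 7^14≡8, 7^15≡5, 7^16≡1. ord_17(7) = 16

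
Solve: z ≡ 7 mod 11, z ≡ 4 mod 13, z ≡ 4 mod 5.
M = 11 × 13 × 5 = 715. M₁ = 65, y₁ ≡ 10 mod 11. M₂ = 55, y₂ ≡ 9 mod 13. M₃ = 143, y₃ ≡ 2 mod 5. z = 7×65×10 + 4×55×9 + 4×143×2 ≡ 524 mod 715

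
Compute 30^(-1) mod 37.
Since 37 is prime, by Fermat 30^(-1) ≡ 30^{35} ≡ 21 mod 37. Verify: 30 × 21 = 630 ≡ 1 mod 37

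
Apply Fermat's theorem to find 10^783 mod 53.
By Fermat: 10^{52} ≡ 1 mod 53. 783 ≡ 3 mod 52. So 10^{783} ≡ 10^{3} ≡ 46 mod 53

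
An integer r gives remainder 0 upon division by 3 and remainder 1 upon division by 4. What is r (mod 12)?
M = 3 × 4 = 12. M₁ = 4, y₁ ≡ 1 (mod 3). M₂ = 3, y₂ ≡ 3 (mod 4). r = 0×4×1 + 1×3×3 ≡ 9 (mod 12)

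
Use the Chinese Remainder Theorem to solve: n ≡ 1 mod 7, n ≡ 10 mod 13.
M = 7 × 13 = 91. M₁ = 13, y₁ ≡ 6 mod 7. M₂ = 7, y₂ ≡ 2 mod 13. n = 1×13×6 + 10×7×2 ≡ 36 mod 91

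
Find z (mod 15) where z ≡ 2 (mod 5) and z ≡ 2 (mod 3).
M = 5 × 3 = 15. M₁ = 3, y₁ ≡ 2 (mod 5). M₂ = 5, y₂ ≡ 2 (mod 3). z = 2×3×2 + 2×5×2 ≡ 2 (mod 15)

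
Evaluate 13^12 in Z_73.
By repeated squaring (mod 73): 13^{1}≡13, 13^{2}≡23, 13^{4}≡18, 13^{8}≡32. Then 13^{12} = 13^{8+4} ≡ 32 × 18 ≡ 65 (mod 73)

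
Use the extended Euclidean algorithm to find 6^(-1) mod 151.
Extended GCD: 6(-25) + 151(1) = 1. So 6^(-1) ≡ -25 ≡ 126 mod 151. Verify: 6 × 126 = 756 ≡ 1 mod 151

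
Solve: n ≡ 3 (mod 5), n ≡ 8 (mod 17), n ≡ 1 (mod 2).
M = 5 × 17 × 2 = 170. M₁ = 34, y₁ ≡ 4 (mod 5). M₂ = 10, y₂ ≡ 12 (mod 17). M₃ = 85, y₃ ≡ 1 (mod 2). n = 3×34×4 + 8×10×12 + 1×85×1 ≡ 93 (mod 170)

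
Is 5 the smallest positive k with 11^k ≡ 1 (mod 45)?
Powers of 11 mod 45: 11^1≡11, 11^2≡31, 11^3≡26, 11^4≡16, 11^5≡41, 11^6≡1. 11^5≡41≢1, so ord ≠ 5. No, the actual order is 6.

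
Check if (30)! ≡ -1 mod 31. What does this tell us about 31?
(30)! mod 31 = 30. Since this equals -1 mod 31, Wilson confirms 31 is prime.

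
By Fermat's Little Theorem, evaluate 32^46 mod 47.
By Fermat's Little Theorem, 32^{46} ≡ 1 mod 47 since 47 is prime and gcd(32, 47) = 1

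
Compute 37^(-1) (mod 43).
Since 43 is prime, by Fermat 37^(-1) ≡ 37^{41} ≡ 7 (mod 43). Verify: 37 × 7 = 259 ≡ 1 (mod 43)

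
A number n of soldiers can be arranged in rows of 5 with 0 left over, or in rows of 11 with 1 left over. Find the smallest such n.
M = 5 × 11 = 55. M₁ = 11, y₁ ≡ 1 mod 5. M₂ = 5, y₂ ≡ 9 mod 11. n = 0×11×1 + 1×5×9 ≡ 45 mod 55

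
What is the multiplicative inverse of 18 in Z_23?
Since 23 is prime, by Fermat 18^(-1) ≡ 18^{21} ≡ 9 mod 23. Verify: 18 × 9 = 162 ≡ 1 mod 23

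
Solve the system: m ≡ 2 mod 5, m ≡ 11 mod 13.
M = 5 × 13 = 65. M₁ = 13, y₁ ≡ 2 mod 5. M₂ = 5, y₂ ≡ 8 mod 13. m = 2×13×2 + 11×5×8 ≡ 37 mod 65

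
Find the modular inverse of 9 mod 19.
Since 19 is prime, by Fermat 9^(-1) ≡ 9^{17} ≡ 17 mod 19. Verify: 9 × 17 = 153 ≡ 1 mod 19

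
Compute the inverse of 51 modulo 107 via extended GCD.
Extended GCD: 51(21) + 107(-10) = 1. So 51^(-1) ≡ 21 mod 107. Verify: 51 × 21 = 1071 ≡ 1 mod 107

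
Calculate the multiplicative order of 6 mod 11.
Powers of 6 mod 11: 6^1≡6, 6^2≡3, 6^3≡7, 6^4≡9, 6^5≡10, 6^6≡5, 6^7≡8, 6^8≡4, 6^9≡2, 6^10≡1. Order = 10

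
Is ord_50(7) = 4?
Powers of 7 mod 50: 7^1≡7, 7^2≡49, 7^3≡43, 7^4≡1. First k with 7^k≡1 is k=4. Yes, ord_50(7) = 4.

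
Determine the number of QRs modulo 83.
Exactly half the non-zero residues mod a prime are QRs: (83-1)/2 = 41.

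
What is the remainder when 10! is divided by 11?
By Wilson's theorem, (10)! ≡ -1 ≡ 10 mod 11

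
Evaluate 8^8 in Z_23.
By repeated squaring (mod 23): 8^{1}≡8, 8^{2}≡18, 8^{4}≡2, 8^{8}≡4. So 8^{8} ≡ 4 (mod 23)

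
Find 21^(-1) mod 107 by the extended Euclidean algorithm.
Extended GCD: 21(51) + 107(-10) = 1. So 21^(-1) ≡ 51 mod 107. Verify: 21 × 51 = 1071 ≡ 1 mod 107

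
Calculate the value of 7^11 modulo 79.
By repeated squaring mod 79: 7^{1}≡7, 7^{2}≡49, 7^{4}≡31, 7^{8}≡13. Then 7^{11} = 7^{8+2+1} ≡ 13 × 49 × 7 ≡ 35 mod 79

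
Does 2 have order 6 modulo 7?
2^{3} ≡ 1 (mod 7) and 3 < 6, so ord_7(2) = 3 ≠ 6 and 2 is not a primitive root.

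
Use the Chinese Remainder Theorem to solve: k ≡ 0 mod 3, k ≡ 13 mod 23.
M = 3 × 23 = 69. M₁ = 23, y₁ ≡ 2 mod 3. M₂ = 3, y₂ ≡ 8 mod 23. k = 0×23×2 + 13×3×8 ≡ 36 mod 69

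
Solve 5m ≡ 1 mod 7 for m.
Since 7 is prime, by Fermat 5^(-1) ≡ 5^{5} ≡ 3 mod 7. Verify: 5 × 3 = 15 ≡ 1 mod 7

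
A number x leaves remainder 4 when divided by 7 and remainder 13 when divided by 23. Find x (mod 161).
M = 7 × 23 = 161. M₁ = 23, y₁ ≡ 4 (mod 7). M₂ = 7, y₂ ≡ 10 (mod 23). x = 4×23×4 + 13×7×10 ≡ 151 (mod 161)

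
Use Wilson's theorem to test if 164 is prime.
(163)! mod 164 = 0. Since 0 ≢ -1 (mod 164), 164 is not prime.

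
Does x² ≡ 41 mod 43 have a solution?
By Euler's criterion: 41^{21} ≡ 1 mod 43. Since this equals 1, 41 is a QR.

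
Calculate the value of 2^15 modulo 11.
Using Fermat: 2^{10} ≡ 1 mod 11. 15 ≡ 5 mod 10. So 2^{15} ≡ 2^{5} ≡ 10 mod 11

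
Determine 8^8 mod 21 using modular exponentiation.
By repeated squaring (mod 21): 8^{1}≡8, 8^{2}≡1, 8^{4}≡1, 8^{8}≡1. So 8^{8} ≡ 1 (mod 21)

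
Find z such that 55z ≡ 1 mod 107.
Since 107 is prime, by Fermat 55^(-1) ≡ 55^{105} ≡ 72 mod 107. Verify: 55 × 72 = 3960 ≡ 1 mod 107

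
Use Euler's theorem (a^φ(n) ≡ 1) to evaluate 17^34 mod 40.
By Euler: 17^{16} ≡ 1 mod 40 since gcd(17, 40) = 1. 34 = 2×16 + 2. So 17^{34} ≡ 17^{2} ≡ 9 mod 40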